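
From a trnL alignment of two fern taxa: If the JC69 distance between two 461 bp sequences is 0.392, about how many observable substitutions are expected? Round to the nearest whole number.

Invert JC69: p = (3/4)(1 − e^(−4d/3)) = 0.75 × (1 − e^(-0.522667)) = 0.75 × (1 − 0.592937) = 0.305297.
Expected differing sites = pL ≈ 0.305297 × 461 = 140.741917 ≈ 141.

141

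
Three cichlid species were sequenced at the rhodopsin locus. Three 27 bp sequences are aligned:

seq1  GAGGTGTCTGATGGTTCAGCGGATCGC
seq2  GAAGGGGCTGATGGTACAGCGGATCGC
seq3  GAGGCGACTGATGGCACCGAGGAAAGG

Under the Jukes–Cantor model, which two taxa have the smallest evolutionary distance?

seq1 and seq2

seq1–seq2: 4/27 differ, p = 0.148, d = 0.165.
seq1–seq3: 9/27 differ, p = 0.333, d = 0.441.
seq2–seq3: 9/27 differ, p = 0.333, d = 0.441.
The smallest distance is between seq1 and seq2.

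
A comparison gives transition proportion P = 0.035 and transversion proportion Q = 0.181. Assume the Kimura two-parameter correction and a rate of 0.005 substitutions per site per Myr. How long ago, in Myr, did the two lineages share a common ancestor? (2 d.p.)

25.69

Under the Kimura two-parameter model, d = −½ ln(1 − 2P − Q) − ¼ ln(1 − 2Q).
1 − 2P − Q = 0.749, giving −½ ln(0.749) = 0.144508.
1 − 2Q = 0.638, giving −¼ ln(0.638) = 0.112354.
d = 0.144508 + 0.112354 = 0.256862.
Under a molecular clock d = 2μt, so t = d/(2μ) = 0.256862 / (2 × 0.005) = 25.69 Myr.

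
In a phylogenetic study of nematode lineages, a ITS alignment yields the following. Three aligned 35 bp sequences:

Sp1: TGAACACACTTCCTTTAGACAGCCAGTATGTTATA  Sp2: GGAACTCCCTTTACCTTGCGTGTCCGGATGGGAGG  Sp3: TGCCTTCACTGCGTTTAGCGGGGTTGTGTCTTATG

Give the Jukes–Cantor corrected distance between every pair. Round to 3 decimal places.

d(Sp1,Sp2) = 0.868, d(Sp1,Sp3) = 0.635, d(Sp2,Sp3) = 1.207

Sp1–Sp2: 18/35 sites differ → p ≈ 0.514286, d = −0.75 ln(1 − 0.685715) = 0.868091 ≈ 0.868.
Sp1–Sp3: 15/35 sites differ → p ≈ 0.428571, d = −0.75 ln(1 − 0.571428) = 0.635472 ≈ 0.635.
Sp2–Sp3: 21/35 sites differ → p = 0.6, d = −0.75 ln(1 − 0.8) = 1.207078 ≈ 1.207.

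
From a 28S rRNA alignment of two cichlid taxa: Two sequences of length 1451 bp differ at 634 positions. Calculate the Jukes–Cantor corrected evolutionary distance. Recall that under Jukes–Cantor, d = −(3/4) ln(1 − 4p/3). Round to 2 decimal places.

p = 634/1451 ≈ 0.43694.
d = −(3/4) ln(1 − 4p/3) = −0.75 ln(1 − 0.582587) = −0.75 ln(0.417413)
  = −0.75 × (-0.873679) = 0.655259 substitutions/site.

0.66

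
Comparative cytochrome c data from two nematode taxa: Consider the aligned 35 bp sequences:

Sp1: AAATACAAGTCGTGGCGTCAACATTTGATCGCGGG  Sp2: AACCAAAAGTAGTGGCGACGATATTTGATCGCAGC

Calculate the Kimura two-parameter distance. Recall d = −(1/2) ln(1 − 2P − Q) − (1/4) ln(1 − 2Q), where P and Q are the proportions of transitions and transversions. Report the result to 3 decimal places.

0.316

Of 35 sites, 4 differences are transitions and 5 are transversions, so P = 4/35 ≈ 0.114286 and Q = 5/35 ≈ 0.142857.
Under the Kimura two-parameter model, d = −½ ln(1 − 2P − Q) − ¼ ln(1 − 2Q).
1 − 2P − Q = 0.628571, giving −½ ln(0.628571) = 0.232153.
1 − 2Q = 0.714286, giving −¼ ln(0.714286) = 0.084118.
d = 0.232153 + 0.084118 = 0.316271.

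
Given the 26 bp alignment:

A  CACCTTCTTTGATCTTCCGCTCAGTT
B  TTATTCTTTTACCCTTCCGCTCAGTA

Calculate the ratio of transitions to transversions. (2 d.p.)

Transitions are A↔G and C↔T; transversions are all other mismatches.
Transitions: 6. Transversions: 4.
R = 6/4 = 1.50.

1.50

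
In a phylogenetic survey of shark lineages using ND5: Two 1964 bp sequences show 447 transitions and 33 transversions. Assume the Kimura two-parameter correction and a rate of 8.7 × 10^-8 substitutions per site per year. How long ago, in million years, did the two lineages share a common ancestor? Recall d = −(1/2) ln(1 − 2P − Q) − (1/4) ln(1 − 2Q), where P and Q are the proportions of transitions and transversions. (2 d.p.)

P = 447/1964 ≈ 0.227597 and Q = 33/1964 ≈ 0.016802.
Under the Kimura two-parameter model, d = −½ ln(1 − 2P − Q) − ¼ ln(1 − 2Q).
1 − 2P − Q = 0.528004, giving −½ ln(0.528004) = 0.319326.
1 − 2Q = 0.966396, giving −¼ ln(0.966396) = 0.008545.
d = 0.319326 + 0.008545 = 0.327871.
Under a molecular clock d = 2μt, so t = d/(2μ) = 0.327871 / (2 × 8.7 × 10^-8) = 1.88 million years.

1.88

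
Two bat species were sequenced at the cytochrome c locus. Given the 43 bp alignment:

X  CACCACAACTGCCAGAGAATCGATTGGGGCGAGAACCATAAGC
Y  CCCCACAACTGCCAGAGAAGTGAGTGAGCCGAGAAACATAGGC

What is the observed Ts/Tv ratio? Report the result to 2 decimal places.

Transitions are A↔G and C↔T; transversions are all other mismatches.
Transitions: 3. Transversions: 5.
R = 3/5 = 0.60.

0.60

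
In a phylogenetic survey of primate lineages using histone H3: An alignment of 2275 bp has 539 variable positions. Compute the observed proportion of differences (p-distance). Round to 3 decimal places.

0.237

p = 539/2275 = 0.236923… ≈ 0.237 (to 3 d.p.).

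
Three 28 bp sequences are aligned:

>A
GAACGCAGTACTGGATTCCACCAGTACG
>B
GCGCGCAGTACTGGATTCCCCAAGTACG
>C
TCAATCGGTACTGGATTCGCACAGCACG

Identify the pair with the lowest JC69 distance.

A–B: 4/28 differ, p = 0.143, d = 0.158.
A–C: 9/28 differ, p = 0.321, d = 0.420.
B–C: 9/28 differ, p = 0.321, d = 0.420.
The smallest distance is between A and B.

A and B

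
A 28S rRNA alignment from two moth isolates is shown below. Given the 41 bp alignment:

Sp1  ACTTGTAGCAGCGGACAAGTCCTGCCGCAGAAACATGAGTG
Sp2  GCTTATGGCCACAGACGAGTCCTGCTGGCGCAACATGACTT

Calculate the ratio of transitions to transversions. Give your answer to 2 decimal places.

Transitions are A↔G and C↔T; transversions are all other mismatches.
Transitions: 7. Transversions: 6.
R = 7/6 = 1.166666… ≈ 1.17 (to 2 d.p.).

1.17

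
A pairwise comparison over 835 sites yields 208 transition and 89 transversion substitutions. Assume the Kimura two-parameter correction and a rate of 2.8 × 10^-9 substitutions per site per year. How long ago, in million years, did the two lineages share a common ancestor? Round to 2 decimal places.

93.59

P = 208/835 ≈ 0.249102 and Q = 89/835 ≈ 0.106587.
Under the Kimura two-parameter model, d = −½ ln(1 − 2P − Q) − ¼ ln(1 − 2Q).
1 − 2P − Q = 0.395209, giving −½ ln(0.395209) = 0.464170.
1 − 2Q = 0.786826, giving −¼ ln(0.786826) = 0.059937.
d = 0.464170 + 0.059937 = 0.524107.
Under a molecular clock d = 2μt, so t = d/(2μ) = 0.524107 / (2 × 2.8 × 10^-9) = 93.59 million years.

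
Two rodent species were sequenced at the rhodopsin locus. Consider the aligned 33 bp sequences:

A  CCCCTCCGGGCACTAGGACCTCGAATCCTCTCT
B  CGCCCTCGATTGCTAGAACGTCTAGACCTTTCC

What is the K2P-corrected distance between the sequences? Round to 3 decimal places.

0.687

Of 33 sites, 9 differences are transitions and 5 are transversions, so P = 9/33 ≈ 0.272727 and Q = 5/33 ≈ 0.151515.
Under the Kimura two-parameter model, d = −½ ln(1 − 2P − Q) − ¼ ln(1 − 2Q).
1 − 2P − Q = 0.303031, giving −½ ln(0.303031) = 0.596960.
1 − 2Q = 0.69697, giving −¼ ln(0.69697) = 0.090253.
d = 0.596960 + 0.090253 = 0.687213.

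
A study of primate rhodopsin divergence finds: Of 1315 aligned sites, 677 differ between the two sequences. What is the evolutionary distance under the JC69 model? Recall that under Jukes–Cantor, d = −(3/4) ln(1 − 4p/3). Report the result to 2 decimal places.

p = 677/1315 ≈ 0.514829.
d = −(3/4) ln(1 − 4p/3) = −0.75 ln(1 − 0.686439) = −0.75 ln(0.313561)
  = −0.75 × (-1.159761) = 0.869821 substitutions/site.

0.87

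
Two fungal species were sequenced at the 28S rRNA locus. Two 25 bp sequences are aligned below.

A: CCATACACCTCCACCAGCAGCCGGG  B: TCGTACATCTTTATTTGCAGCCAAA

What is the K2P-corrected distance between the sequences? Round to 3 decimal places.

0.937

Of 25 sites, 10 differences are transitions and 1 are transversions, so P = 10/25 = 0.4 and Q = 1/25 = 0.04.
Under the Kimura two-parameter model, d = −½ ln(1 − 2P − Q) − ¼ ln(1 − 2Q).
1 − 2P − Q = 0.16, giving −½ ln(0.16) = 0.916291.
1 − 2Q = 0.92, giving −¼ ln(0.92) = 0.020845.
d = 0.916291 + 0.020845 = 0.937136.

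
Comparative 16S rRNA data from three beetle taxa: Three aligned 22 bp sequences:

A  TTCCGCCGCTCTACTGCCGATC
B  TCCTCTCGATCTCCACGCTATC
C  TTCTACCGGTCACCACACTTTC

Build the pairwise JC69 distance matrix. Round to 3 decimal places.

d(A,B) = 0.699, d(A,C) = 0.699, d(B,C) = 0.414

A–B: 10/22 sites differ → p ≈ 0.454545, d = −0.75 ln(1 − 0.60606) = 0.698667 ≈ 0.699.
A–C: 10/22 sites differ → p ≈ 0.454545, d = −0.75 ln(1 − 0.60606) = 0.698667 ≈ 0.699.
B–C: 7/22 sites differ → p ≈ 0.318182, d = −0.75 ln(1 − 0.424243) = 0.414052 ≈ 0.414.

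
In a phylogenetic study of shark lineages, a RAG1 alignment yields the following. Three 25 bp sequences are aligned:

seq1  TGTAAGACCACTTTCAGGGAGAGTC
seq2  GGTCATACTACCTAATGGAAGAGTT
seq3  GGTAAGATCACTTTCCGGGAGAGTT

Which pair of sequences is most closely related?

seq1 and seq3

seq1–seq2: 10/25 differ, p = 0.400, d = 0.572.
seq1–seq3: 4/25 differ, p = 0.160, d = 0.180.
seq2–seq3: 9/25 differ, p = 0.360, d = 0.490.
The smallest distance is between seq1 and seq3.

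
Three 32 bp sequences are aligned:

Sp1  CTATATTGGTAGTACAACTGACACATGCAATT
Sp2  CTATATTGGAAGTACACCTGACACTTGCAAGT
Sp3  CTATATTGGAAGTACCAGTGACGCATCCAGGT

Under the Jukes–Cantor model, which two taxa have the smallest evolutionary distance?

Sp1–Sp2: 4/32 differ, p = 0.125, d = 0.137.
Sp1–Sp3: 7/32 differ, p = 0.219, d = 0.259.
Sp2–Sp3: 7/32 differ, p = 0.219, d = 0.259.
The smallest distance is between Sp1 and Sp2.

Sp1 and Sp2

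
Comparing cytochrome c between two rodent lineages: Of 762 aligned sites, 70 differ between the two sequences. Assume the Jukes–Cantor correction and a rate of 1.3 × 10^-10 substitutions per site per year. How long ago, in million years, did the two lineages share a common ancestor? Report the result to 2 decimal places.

376.91

p = 70/762 ≈ 0.091864.
d = −(3/4) ln(1 − 4p/3) = −0.75 ln(1 − 0.122485) = −0.75 ln(0.877515)
  = −0.75 × (-0.130661) = 0.097996 substitutions/site.
Under a molecular clock d = 2μt, so t = d/(2μ) = 0.097996 / (2 × 1.3 × 10^-10) = 376.91 million years.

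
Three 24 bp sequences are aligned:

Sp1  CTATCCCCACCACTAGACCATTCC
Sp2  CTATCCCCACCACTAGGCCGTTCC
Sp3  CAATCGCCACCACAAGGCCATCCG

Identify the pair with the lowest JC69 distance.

Sp1 and Sp2

Sp1–Sp2: 2/24 differ, p = 0.083, d = 0.088.
Sp1–Sp3: 6/24 differ, p = 0.250, d = 0.304.
Sp2–Sp3: 6/24 differ, p = 0.250, d = 0.304.
The smallest distance is between Sp1 and Sp2.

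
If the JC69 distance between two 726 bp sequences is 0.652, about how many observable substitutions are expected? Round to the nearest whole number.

Invert JC69: p = (3/4)(1 − e^(−4d/3)) = 0.75 × (1 − e^(-0.869333)) = 0.75 × (1 − 0.419231) = 0.435577.
Expected differing sites = pL ≈ 0.435577 × 726 = 316.228902 ≈ 316.

316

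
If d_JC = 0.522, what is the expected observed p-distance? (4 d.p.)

0.3761

p = (3/4)(1 − e^(−4d/3)) = 0.75 × (1 − e^(-0.696)) = 0.75 × (1 − 0.498576) = 0.376068.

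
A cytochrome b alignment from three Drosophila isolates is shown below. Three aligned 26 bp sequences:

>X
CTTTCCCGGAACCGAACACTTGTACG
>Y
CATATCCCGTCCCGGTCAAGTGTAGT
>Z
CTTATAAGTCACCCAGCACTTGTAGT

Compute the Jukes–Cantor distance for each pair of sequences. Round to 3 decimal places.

X–Y: 12/26 sites differ → p ≈ 0.461538, d = −0.75 ln(1 − 0.615384) = 0.716632 ≈ 0.717.
X–Z: 10/26 sites differ → p ≈ 0.384615, d = −0.75 ln(1 − 0.51282) = 0.539341 ≈ 0.539.
Y–Z: 12/26 sites differ → p ≈ 0.461538, d = −0.75 ln(1 − 0.615384) = 0.716632 ≈ 0.717.

d(X,Y) = 0.717, d(X,Z) = 0.539, d(Y,Z) = 0.717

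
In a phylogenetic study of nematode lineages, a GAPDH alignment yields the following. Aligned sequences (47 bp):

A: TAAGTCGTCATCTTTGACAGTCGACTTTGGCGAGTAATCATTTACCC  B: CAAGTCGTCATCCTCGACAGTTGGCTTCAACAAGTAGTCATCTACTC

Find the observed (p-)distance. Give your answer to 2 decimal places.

0.26

The sequences differ at 12 of 47 positions.
p = 12/47 = 0.255319… ≈ 0.26 (to 2 d.p.).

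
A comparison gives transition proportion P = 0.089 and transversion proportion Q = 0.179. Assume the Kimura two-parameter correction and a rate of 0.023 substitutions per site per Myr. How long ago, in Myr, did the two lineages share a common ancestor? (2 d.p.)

7.21

Under the Kimura two-parameter model, d = −½ ln(1 − 2P − Q) − ¼ ln(1 − 2Q).
1 − 2P − Q = 0.643, giving −½ ln(0.643) = 0.220805.
1 − 2Q = 0.642, giving −¼ ln(0.642) = 0.110792.
d = 0.220805 + 0.110792 = 0.331597.
Under a molecular clock d = 2μt, so t = d/(2μ) = 0.331597 / (2 × 0.023) = 7.21 Myr.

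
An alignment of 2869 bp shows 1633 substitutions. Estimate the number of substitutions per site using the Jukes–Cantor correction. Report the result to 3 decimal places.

1.067

p = 1633/2869 ≈ 0.569188.
d = −(3/4) ln(1 − 4p/3) = −0.75 ln(1 − 0.758917) = −0.75 ln(0.241083)
  = −0.75 × (-1.422614) = 1.066961 substitutions/site.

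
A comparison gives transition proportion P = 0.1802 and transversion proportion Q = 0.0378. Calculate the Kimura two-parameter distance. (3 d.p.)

Under the Kimura two-parameter model, d = −½ ln(1 − 2P − Q) − ¼ ln(1 − 2Q).
1 − 2P − Q = 0.6018, giving −½ ln(0.6018) = 0.253915.
1 − 2Q = 0.9244, giving −¼ ln(0.9244) = 0.019653.
d = 0.253915 + 0.019653 = 0.273568.

0.274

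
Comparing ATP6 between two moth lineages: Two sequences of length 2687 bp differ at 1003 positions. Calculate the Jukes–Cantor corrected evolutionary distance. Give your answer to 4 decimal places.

p = 1003/2687 ≈ 0.373279.
d = −(3/4) ln(1 − 4p/3) = −0.75 ln(1 − 0.497705) = −0.75 ln(0.502295)
  = −0.75 × (-0.688568) = 0.516426 substitutions/site.

0.5164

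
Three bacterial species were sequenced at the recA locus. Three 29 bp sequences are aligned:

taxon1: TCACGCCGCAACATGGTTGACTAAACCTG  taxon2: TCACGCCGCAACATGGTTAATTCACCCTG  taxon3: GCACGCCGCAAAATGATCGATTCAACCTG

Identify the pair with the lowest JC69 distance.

taxon1–taxon2: 4/29 differ, p = 0.138, d = 0.152.
taxon1–taxon3: 6/29 differ, p = 0.207, d = 0.242.
taxon2–taxon3: 6/29 differ, p = 0.207, d = 0.242.
The smallest distance is between taxon1 and taxon2.

taxon1 and taxon2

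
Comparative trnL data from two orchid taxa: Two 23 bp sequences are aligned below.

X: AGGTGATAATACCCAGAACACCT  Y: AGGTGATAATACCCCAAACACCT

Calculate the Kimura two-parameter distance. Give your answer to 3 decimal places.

0.093

Of 23 sites, 1 differences are transitions and 1 are transversions, so P = 1/23 ≈ 0.043478 and Q = 1/23 ≈ 0.043478.
Under the Kimura two-parameter model, d = −½ ln(1 − 2P − Q) − ¼ ln(1 − 2Q).
1 − 2P − Q = 0.869566, giving −½ ln(0.869566) = 0.069881.
1 − 2Q = 0.913044, giving −¼ ln(0.913044) = 0.022743.
d = 0.069881 + 0.022743 = 0.092624.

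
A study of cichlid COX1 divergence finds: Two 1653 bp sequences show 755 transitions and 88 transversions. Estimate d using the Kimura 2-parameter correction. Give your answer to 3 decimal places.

1.730

P = 755/1653 ≈ 0.456745 and Q = 88/1653 ≈ 0.053237.
Under the Kimura two-parameter model, d = −½ ln(1 − 2P − Q) − ¼ ln(1 − 2Q).
1 − 2P − Q = 0.033273, giving −½ ln(0.033273) = 1.701505.
1 − 2Q = 0.893526, giving −¼ ln(0.893526) = 0.028145.
d = 1.701505 + 0.028145 = 1.729650.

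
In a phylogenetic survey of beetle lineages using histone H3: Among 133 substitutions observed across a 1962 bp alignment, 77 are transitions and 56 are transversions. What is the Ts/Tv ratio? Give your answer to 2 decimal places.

R = 77/56 = 1.375 ≈ 1.38 (to 2 d.p.).

1.38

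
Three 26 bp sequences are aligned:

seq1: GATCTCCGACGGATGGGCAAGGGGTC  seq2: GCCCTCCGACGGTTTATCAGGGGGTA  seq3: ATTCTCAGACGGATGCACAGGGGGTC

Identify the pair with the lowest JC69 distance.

seq1 and seq3

seq1–seq2: 8/26 differ, p = 0.308, d = 0.396.
seq1–seq3: 6/26 differ, p = 0.231, d = 0.276.
seq2–seq3: 9/26 differ, p = 0.346, d = 0.464.
The smallest distance is between seq1 and seq3.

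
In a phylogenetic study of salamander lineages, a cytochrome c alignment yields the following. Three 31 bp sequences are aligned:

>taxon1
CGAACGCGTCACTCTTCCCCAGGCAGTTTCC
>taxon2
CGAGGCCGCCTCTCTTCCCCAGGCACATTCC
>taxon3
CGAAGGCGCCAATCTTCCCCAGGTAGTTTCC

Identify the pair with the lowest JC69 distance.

taxon1–taxon2: 7/31 differ, p = 0.226, d = 0.269.
taxon1–taxon3: 4/31 differ, p = 0.129, d = 0.142.
taxon2–taxon3: 7/31 differ, p = 0.226, d = 0.269.
The smallest distance is between taxon1 and taxon3.

taxon1 and taxon3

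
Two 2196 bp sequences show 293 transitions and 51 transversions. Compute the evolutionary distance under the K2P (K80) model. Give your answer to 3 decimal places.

P = 293/2196 ≈ 0.133424 and Q = 51/2196 ≈ 0.023224.
Under the Kimura two-parameter model, d = −½ ln(1 − 2P − Q) − ¼ ln(1 − 2Q).
1 − 2P − Q = 0.709928, giving −½ ln(0.709928) = 0.171296.
1 − 2Q = 0.953552, giving −¼ ln(0.953552) = 0.011890.
d = 0.171296 + 0.011890 = 0.183186.

0.183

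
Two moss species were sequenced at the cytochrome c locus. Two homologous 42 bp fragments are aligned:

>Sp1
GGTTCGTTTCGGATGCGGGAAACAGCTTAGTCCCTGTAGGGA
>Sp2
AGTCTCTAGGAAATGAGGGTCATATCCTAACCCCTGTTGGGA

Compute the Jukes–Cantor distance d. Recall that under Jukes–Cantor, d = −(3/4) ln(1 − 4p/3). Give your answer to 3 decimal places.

The sequences differ at 18 of 42 sites, so p = 18/42 ≈ 0.428571.
d = −(3/4) ln(1 − 4p/3) = −0.75 ln(1 − 0.571428) = −0.75 ln(0.428572)
  = −0.75 × (-0.847297) = 0.635473 substitutions/site.

0.635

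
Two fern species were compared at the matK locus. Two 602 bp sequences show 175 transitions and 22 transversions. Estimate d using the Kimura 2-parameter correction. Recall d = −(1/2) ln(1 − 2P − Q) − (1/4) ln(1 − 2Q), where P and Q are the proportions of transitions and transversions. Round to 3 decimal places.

0.500

P = 175/602 ≈ 0.290698 and Q = 22/602 ≈ 0.036545.
Under the Kimura two-parameter model, d = −½ ln(1 − 2P − Q) − ¼ ln(1 − 2Q).
1 − 2P − Q = 0.382059, giving −½ ln(0.382059) = 0.481090.
1 − 2Q = 0.92691, giving −¼ ln(0.92691) = 0.018975.
d = 0.481090 + 0.018975 = 0.500065.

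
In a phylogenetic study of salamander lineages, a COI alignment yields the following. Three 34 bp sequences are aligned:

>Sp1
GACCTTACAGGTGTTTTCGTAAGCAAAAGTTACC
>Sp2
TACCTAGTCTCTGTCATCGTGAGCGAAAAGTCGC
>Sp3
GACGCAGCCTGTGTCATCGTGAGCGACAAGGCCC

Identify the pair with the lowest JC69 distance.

Sp1–Sp2: 15/34 differ, p = 0.441, d = 0.665.
Sp1–Sp3: 15/34 differ, p = 0.441, d = 0.665.
Sp2–Sp3: 8/34 differ, p = 0.235, d = 0.282.
The smallest distance is between Sp2 and Sp3.

Sp2 and Sp3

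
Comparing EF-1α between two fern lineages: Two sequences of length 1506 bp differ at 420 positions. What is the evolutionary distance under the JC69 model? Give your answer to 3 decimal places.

0.349

p = 420/1506 ≈ 0.278884.
d = −(3/4) ln(1 − 4p/3) = −0.75 ln(1 − 0.371845) = −0.75 ln(0.628155)
  = −0.75 × (-0.464968) = 0.348726 substitutions/site.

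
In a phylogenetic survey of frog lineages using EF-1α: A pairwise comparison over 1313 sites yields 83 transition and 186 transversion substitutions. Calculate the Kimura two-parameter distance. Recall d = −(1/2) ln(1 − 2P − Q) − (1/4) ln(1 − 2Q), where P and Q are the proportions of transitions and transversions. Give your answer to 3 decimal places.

0.239

P = 83/1313 ≈ 0.063214 and Q = 186/1313 ≈ 0.14166.
Under the Kimura two-parameter model, d = −½ ln(1 − 2P − Q) − ¼ ln(1 − 2Q).
1 − 2P − Q = 0.731912, giving −½ ln(0.731912) = 0.156047.
1 − 2Q = 0.71668, giving −¼ ln(0.71668) = 0.083281.
d = 0.156047 + 0.083281 = 0.239328.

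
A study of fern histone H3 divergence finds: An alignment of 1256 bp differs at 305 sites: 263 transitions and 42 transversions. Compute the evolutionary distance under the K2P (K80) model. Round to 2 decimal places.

P = 263/1256 ≈ 0.209395 and Q = 42/1256 ≈ 0.033439.
Under the Kimura two-parameter model, d = −½ ln(1 − 2P − Q) − ¼ ln(1 − 2Q).
1 − 2P − Q = 0.547771, giving −½ ln(0.547771) = 0.300949.
1 − 2Q = 0.933122, giving −¼ ln(0.933122) = 0.017305.
d = 0.300949 + 0.017305 = 0.318254.

0.32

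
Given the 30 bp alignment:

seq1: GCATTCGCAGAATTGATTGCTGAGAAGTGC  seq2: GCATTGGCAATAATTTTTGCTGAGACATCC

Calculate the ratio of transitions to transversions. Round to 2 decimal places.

0.29

Transitions are A↔G and C↔T; transversions are all other mismatches.
Transitions: 2. Transversions: 7.
R = 2/7 = 0.285714… ≈ 0.29 (to 2 d.p.).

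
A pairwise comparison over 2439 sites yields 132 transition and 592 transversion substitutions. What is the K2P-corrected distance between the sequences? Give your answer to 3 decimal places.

P = 132/2439 ≈ 0.054121 and Q = 592/2439 ≈ 0.242722.
Under the Kimura two-parameter model, d = −½ ln(1 − 2P − Q) − ¼ ln(1 − 2Q).
1 − 2P − Q = 0.649036, giving −½ ln(0.649036) = 0.216134.
1 − 2Q = 0.514556, giving −¼ ln(0.514556) = 0.166113.
d = 0.216134 + 0.166113 = 0.382247.

0.382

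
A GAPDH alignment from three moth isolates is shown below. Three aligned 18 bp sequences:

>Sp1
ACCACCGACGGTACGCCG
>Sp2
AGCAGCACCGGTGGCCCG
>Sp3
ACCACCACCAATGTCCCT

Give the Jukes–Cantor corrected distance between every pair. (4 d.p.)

Sp1–Sp2: 7/18 sites differ → p ≈ 0.388889, d = −0.75 ln(1 − 0.518519) = 0.548166 ≈ 0.5482.
Sp1–Sp3: 8/18 sites differ → p ≈ 0.444444, d = −0.75 ln(1 − 0.592592) = 0.673455 ≈ 0.6735.
Sp2–Sp3: 6/18 sites differ → p ≈ 0.333333, d = −0.75 ln(1 − 0.444444) = 0.440839 ≈ 0.4408.

d(Sp1,Sp2) = 0.5482, d(Sp1,Sp3) = 0.6735, d(Sp2,Sp3) = 0.4408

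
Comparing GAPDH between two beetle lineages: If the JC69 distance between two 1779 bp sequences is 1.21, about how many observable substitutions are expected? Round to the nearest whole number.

1068

Invert JC69: p = (3/4)(1 − e^(−4d/3)) = 0.75 × (1 − e^(-1.613333)) = 0.75 × (1 − 0.199222) = 0.600584.
Expected differing sites = pL ≈ 0.600584 × 1779 = 1068.438936 ≈ 1068.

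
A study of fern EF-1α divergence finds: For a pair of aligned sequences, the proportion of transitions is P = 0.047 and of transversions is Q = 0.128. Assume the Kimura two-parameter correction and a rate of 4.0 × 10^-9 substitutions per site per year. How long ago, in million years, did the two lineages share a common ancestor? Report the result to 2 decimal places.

24.93

Under the Kimura two-parameter model, d = −½ ln(1 − 2P − Q) − ¼ ln(1 − 2Q).
1 − 2P − Q = 0.778, giving −½ ln(0.778) = 0.125514.
1 − 2Q = 0.744, giving −¼ ln(0.744) = 0.073929.
d = 0.125514 + 0.073929 = 0.199443.
Under a molecular clock d = 2μt, so t = d/(2μ) = 0.199443 / (2 × 4.0 × 10^-9) = 24.93 million years.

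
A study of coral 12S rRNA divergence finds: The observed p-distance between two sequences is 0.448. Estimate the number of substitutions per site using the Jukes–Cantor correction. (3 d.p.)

0.682

d = −(3/4) ln(1 − 4p/3) = −0.75 ln(1 − 0.597333) = −0.75 ln(0.402667)
  = −0.75 × (-0.909645) = 0.682234 substitutions/site.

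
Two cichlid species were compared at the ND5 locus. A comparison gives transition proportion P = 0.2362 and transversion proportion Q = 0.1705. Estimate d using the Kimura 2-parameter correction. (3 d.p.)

Under the Kimura two-parameter model, d = −½ ln(1 − 2P − Q) − ¼ ln(1 − 2Q).
1 − 2P − Q = 0.3571, giving −½ ln(0.3571) = 0.514870.
1 − 2Q = 0.659, giving −¼ ln(0.659) = 0.104258.
d = 0.514870 + 0.104258 = 0.619128.

0.619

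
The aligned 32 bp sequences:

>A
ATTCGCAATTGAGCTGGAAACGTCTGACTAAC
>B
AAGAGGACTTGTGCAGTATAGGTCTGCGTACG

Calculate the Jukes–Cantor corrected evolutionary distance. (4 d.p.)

The sequences differ at 14 of 32 sites, so p = 14/32 = 0.4375.
d = −(3/4) ln(1 − 4p/3) = −0.75 ln(1 − 0.583333) = −0.75 ln(0.416667)
  = −0.75 × (-0.875468) = 0.656601 substitutions/site.

0.6566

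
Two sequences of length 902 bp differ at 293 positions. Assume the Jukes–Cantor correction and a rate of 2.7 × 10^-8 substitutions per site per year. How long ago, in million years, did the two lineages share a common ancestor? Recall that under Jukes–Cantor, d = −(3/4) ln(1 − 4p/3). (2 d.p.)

p = 293/902 ≈ 0.324834.
d = −(3/4) ln(1 − 4p/3) = −0.75 ln(1 − 0.433112) = −0.75 ln(0.566888)
  = −0.75 × (-0.567594) = 0.425696 substitutions/site.
Under a molecular clock d = 2μt, so t = d/(2μ) = 0.425696 / (2 × 2.7 × 10^-8) = 7.88 million years.

7.88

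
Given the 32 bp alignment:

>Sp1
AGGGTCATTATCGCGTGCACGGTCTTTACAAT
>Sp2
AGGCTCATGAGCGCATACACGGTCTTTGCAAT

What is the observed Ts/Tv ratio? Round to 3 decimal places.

Transitions are A↔G and C↔T; transversions are all other mismatches.
Transitions: 3. Transversions: 3.
R = 3/3 = 1.000.

1.000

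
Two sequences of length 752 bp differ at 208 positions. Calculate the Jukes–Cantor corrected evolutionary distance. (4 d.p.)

p = 208/752 ≈ 0.276596.
d = −(3/4) ln(1 − 4p/3) = −0.75 ln(1 − 0.368795) = −0.75 ln(0.631205)
  = −0.75 × (-0.460125) = 0.345094 substitutions/site.

0.3451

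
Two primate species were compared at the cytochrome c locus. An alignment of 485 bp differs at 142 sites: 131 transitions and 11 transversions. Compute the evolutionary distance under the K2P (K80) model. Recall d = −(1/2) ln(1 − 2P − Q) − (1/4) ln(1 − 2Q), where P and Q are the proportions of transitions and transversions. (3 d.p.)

0.425

P = 131/485 ≈ 0.270103 and Q = 11/485 ≈ 0.02268.
Under the Kimura two-parameter model, d = −½ ln(1 − 2P − Q) − ¼ ln(1 − 2Q).
1 − 2P − Q = 0.437114, giving −½ ln(0.437114) = 0.413781.
1 − 2Q = 0.95464, giving −¼ ln(0.95464) = 0.011605.
d = 0.413781 + 0.011605 = 0.425386.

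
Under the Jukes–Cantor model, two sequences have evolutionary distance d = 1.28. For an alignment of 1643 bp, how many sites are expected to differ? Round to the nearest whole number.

Invert JC69: p = (3/4)(1 − e^(−4d/3)) = 0.75 × (1 − e^(-1.706667)) = 0.75 × (1 − 0.181470) = 0.613898.
Expected differing sites = pL ≈ 0.613898 × 1643 = 1008.634414 ≈ 1009.

1009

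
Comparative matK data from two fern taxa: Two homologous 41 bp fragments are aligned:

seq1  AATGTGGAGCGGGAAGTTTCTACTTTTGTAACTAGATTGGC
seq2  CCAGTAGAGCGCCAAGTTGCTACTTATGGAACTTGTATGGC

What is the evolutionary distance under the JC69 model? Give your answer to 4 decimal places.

The sequences differ at 12 of 41 sites, so p = 12/41 ≈ 0.292683.
d = −(3/4) ln(1 − 4p/3) = −0.75 ln(1 − 0.390244) = −0.75 ln(0.609756)
  = −0.75 × (-0.494696) = 0.371022 substitutions/site.

0.3710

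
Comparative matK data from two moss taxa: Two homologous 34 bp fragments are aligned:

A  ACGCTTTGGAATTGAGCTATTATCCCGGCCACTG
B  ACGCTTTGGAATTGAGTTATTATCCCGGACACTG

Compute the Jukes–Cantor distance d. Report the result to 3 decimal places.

0.061

The sequences differ at 2 of 34 sites (17, 29), so p = 2/34 ≈ 0.058824.
d = −(3/4) ln(1 − 4p/3) = −0.75 ln(1 − 0.078432) = −0.75 ln(0.921568)
  = −0.75 × (-0.081679) = 0.061259 substitutions/site.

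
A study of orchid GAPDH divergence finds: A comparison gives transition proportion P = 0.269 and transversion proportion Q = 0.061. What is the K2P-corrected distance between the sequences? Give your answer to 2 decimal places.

Under the Kimura two-parameter model, d = −½ ln(1 − 2P − Q) − ¼ ln(1 − 2Q).
1 − 2P − Q = 0.401, giving −½ ln(0.401) = 0.456897.
1 − 2Q = 0.878, giving −¼ ln(0.878) = 0.032527.
d = 0.456897 + 0.032527 = 0.489424.

0.49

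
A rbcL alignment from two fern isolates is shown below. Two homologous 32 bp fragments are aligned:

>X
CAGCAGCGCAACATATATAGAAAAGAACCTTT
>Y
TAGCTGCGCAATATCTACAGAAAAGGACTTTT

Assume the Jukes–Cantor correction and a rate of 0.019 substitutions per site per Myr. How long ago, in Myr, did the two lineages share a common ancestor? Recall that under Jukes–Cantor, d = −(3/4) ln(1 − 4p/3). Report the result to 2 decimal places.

6.81

The sequences differ at 7 of 32 sites (1, 5, 12, 15, 18, 26, 29), so p = 7/32 = 0.21875.
d = −(3/4) ln(1 − 4p/3) = −0.75 ln(1 − 0.291667) = −0.75 ln(0.708333)
  = −0.75 × (-0.344841) = 0.258631 substitutions/site.
Under a molecular clock d = 2μt, so t = d/(2μ) = 0.258631 / (2 × 0.019) = 6.81 Myr.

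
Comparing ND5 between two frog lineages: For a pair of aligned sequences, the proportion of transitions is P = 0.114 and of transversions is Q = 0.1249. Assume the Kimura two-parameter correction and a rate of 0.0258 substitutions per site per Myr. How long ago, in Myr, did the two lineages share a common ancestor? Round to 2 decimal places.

Under the Kimura two-parameter model, d = −½ ln(1 − 2P − Q) − ¼ ln(1 − 2Q).
1 − 2P − Q = 0.6471, giving −½ ln(0.6471) = 0.217627.
1 − 2Q = 0.7502, giving −¼ ln(0.7502) = 0.071854.
d = 0.217627 + 0.071854 = 0.289481.
Under a molecular clock d = 2μt, so t = d/(2μ) = 0.289481 / (2 × 0.0258) = 5.61 Myr.

5.61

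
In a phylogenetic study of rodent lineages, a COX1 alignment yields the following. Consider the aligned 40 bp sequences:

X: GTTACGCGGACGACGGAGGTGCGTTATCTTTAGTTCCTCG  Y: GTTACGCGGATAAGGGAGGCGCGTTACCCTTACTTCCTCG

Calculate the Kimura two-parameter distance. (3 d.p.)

Of 40 sites, 5 differences are transitions and 2 are transversions, so P = 5/40 = 0.125 and Q = 2/40 = 0.05.
Under the Kimura two-parameter model, d = −½ ln(1 − 2P − Q) − ¼ ln(1 − 2Q).
1 − 2P − Q = 0.7, giving −½ ln(0.7) = 0.178337.
1 − 2Q = 0.9, giving −¼ ln(0.9) = 0.026340.
d = 0.178337 + 0.026340 = 0.204677.

0.205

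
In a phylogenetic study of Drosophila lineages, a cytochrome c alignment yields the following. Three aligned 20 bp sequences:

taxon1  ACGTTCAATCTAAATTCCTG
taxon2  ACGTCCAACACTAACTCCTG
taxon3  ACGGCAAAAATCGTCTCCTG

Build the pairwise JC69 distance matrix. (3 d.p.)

d(taxon1,taxon2) = 0.383, d(taxon1,taxon3) = 0.687, d(taxon2,taxon3) = 0.471

taxon1–taxon2: 6/20 sites differ → p = 0.3, d = −0.75 ln(1 − 0.4) = 0.383119 ≈ 0.383.
taxon1–taxon3: 9/20 sites differ → p = 0.45, d = −0.75 ln(1 − 0.6) = 0.687218 ≈ 0.687.
taxon2–taxon3: 7/20 sites differ → p = 0.35, d = −0.75 ln(1 − 0.466667) = 0.471457 ≈ 0.471.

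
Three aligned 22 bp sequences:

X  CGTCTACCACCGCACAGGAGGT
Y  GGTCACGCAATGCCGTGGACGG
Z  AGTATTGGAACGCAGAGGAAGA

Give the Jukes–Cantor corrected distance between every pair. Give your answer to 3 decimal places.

X–Y: 11/22 sites differ → p = 0.5, d = −0.75 ln(1 − 0.666667) = 0.823960 ≈ 0.824.
X–Z: 9/22 sites differ → p ≈ 0.409091, d = −0.75 ln(1 − 0.545455) = 0.591344 ≈ 0.591.
Y–Z: 10/22 sites differ → p ≈ 0.454545, d = −0.75 ln(1 − 0.60606) = 0.698667 ≈ 0.699.

d(X,Y) = 0.824, d(X,Z) = 0.591, d(Y,Z) = 0.699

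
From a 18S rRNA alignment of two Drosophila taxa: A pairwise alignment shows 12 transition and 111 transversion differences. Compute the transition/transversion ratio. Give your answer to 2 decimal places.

R = 12/111 = 0.108108… ≈ 0.11 (to 2 d.p.).

0.11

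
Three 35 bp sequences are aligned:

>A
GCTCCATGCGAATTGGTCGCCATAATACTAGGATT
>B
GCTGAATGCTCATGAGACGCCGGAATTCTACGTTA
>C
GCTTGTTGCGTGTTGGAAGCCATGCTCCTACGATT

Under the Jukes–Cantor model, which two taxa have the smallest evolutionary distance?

A–B: 13/35 differ, p = 0.371, d = 0.513.
A–C: 11/35 differ, p = 0.314, d = 0.407.
B–C: 16/35 differ, p = 0.457, d = 0.705.
The smallest distance is between A and C.

A and C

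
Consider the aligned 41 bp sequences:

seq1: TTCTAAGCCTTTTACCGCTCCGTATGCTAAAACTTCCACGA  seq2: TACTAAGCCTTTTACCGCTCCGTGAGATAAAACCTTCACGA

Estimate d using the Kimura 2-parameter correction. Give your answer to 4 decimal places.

0.1635

Of 41 sites, 3 differences are transitions and 3 are transversions, so P = 3/41 ≈ 0.073171 and Q = 3/41 ≈ 0.073171.
Under the Kimura two-parameter model, d = −½ ln(1 − 2P − Q) − ¼ ln(1 − 2Q).
1 − 2P − Q = 0.780487, giving −½ ln(0.780487) = 0.123919.
1 − 2Q = 0.853658, giving −¼ ln(0.853658) = 0.039556.
d = 0.123919 + 0.039556 = 0.163475.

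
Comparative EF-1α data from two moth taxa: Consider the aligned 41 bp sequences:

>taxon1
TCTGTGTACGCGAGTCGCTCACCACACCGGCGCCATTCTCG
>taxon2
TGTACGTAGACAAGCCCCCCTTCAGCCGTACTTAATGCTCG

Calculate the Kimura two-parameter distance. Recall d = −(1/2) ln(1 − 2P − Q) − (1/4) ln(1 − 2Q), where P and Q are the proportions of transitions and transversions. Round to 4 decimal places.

0.8066

Of 41 sites, 9 differences are transitions and 11 are transversions, so P = 9/41 ≈ 0.219512 and Q = 11/41 ≈ 0.268293.
Under the Kimura two-parameter model, d = −½ ln(1 − 2P − Q) − ¼ ln(1 − 2Q).
1 − 2P − Q = 0.292683, giving −½ ln(0.292683) = 0.614333.
1 − 2Q = 0.463414, giving −¼ ln(0.463414) = 0.192284.
d = 0.614333 + 0.192284 = 0.806617.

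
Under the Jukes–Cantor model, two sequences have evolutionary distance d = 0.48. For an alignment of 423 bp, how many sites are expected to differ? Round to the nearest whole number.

Invert JC69: p = (3/4)(1 − e^(−4d/3)) = 0.75 × (1 − e^(-0.64)) = 0.75 × (1 − 0.527292) = 0.354531.
Expected differing sites = pL ≈ 0.354531 × 423 = 149.966613 ≈ 150.

150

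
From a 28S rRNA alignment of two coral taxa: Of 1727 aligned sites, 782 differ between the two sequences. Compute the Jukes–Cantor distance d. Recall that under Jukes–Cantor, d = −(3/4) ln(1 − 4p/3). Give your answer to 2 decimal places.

0.69

p = 782/1727 ≈ 0.452808.
d = −(3/4) ln(1 − 4p/3) = −0.75 ln(1 − 0.603744) = −0.75 ln(0.396256)
  = −0.75 × (-0.925695) = 0.694271 substitutions/site.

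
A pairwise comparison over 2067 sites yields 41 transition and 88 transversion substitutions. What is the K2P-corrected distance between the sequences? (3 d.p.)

0.065

P = 41/2067 ≈ 0.019836 and Q = 88/2067 ≈ 0.042574.
Under the Kimura two-parameter model, d = −½ ln(1 − 2P − Q) − ¼ ln(1 − 2Q).
1 − 2P − Q = 0.917754, giving −½ ln(0.917754) = 0.042913.
1 − 2Q = 0.914852, giving −¼ ln(0.914852) = 0.022248.
d = 0.042913 + 0.022248 = 0.065161.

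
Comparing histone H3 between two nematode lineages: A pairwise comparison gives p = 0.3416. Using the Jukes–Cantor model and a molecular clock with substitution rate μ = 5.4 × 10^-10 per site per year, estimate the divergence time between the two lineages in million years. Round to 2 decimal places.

d = −(3/4) ln(1 − 4p/3) = −0.75 ln(1 − 0.455467) = −0.75 ln(0.544533)
  = −0.75 × (-0.607827) = 0.455870 substitutions/site.
Under a molecular clock d = 2μt, so t = d/(2μ) = 0.455870 / (2 × 5.4 × 10^-10) = 422.10 million years.

422.10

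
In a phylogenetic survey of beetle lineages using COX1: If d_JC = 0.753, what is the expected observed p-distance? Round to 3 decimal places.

p = (3/4)(1 − e^(−4d/3)) = 0.75 × (1 − e^(-1.004)) = 0.75 × (1 − 0.366411) = 0.475192.

0.475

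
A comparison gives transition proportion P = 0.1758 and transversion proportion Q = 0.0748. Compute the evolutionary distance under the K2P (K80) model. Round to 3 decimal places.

0.318

Under the Kimura two-parameter model, d = −½ ln(1 − 2P − Q) − ¼ ln(1 − 2Q).
1 − 2P − Q = 0.5736, giving −½ ln(0.5736) = 0.277911.
1 − 2Q = 0.8504, giving −¼ ln(0.8504) = 0.040512.
d = 0.277911 + 0.040512 = 0.318423.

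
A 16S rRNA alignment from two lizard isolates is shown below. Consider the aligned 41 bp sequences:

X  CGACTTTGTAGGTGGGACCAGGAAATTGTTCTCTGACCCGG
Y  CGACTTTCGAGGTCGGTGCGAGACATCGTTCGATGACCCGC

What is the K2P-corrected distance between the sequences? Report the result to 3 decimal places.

0.372

Of 41 sites, 3 differences are transitions and 9 are transversions, so P = 3/41 ≈ 0.073171 and Q = 9/41 ≈ 0.219512.
Under the Kimura two-parameter model, d = −½ ln(1 − 2P − Q) − ¼ ln(1 − 2Q).
1 − 2P − Q = 0.634146, giving −½ ln(0.634146) = 0.227738.
1 − 2Q = 0.560976, giving −¼ ln(0.560976) = 0.144519.
d = 0.227738 + 0.144519 = 0.372257.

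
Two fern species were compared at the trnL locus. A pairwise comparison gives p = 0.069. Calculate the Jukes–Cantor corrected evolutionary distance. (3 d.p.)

0.072

d = −(3/4) ln(1 − 4p/3) = −0.75 ln(1 − 0.092) = −0.75 ln(0.908)
  = −0.75 × (-0.096511) = 0.072383 substitutions/site.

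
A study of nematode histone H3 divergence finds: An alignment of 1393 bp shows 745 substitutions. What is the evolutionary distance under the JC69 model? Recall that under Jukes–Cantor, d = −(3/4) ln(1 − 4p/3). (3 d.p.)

p = 745/1393 ≈ 0.534817.
d = −(3/4) ln(1 − 4p/3) = −0.75 ln(1 − 0.713089) = −0.75 ln(0.286911)
  = −0.75 × (-1.248583) = 0.936437 substitutions/site.

0.936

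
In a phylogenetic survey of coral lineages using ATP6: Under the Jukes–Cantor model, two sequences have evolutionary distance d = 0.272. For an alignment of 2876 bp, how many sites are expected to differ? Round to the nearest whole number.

656

Invert JC69: p = (3/4)(1 − e^(−4d/3)) = 0.75 × (1 − e^(-0.362667)) = 0.75 × (1 − 0.695818) = 0.228137.
Expected differing sites = pL ≈ 0.228137 × 2876 = 656.122012 ≈ 656.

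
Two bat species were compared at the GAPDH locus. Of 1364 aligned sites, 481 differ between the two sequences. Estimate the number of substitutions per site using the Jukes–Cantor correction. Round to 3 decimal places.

0.476

p = 481/1364 ≈ 0.352639.
d = −(3/4) ln(1 − 4p/3) = −0.75 ln(1 − 0.470185) = −0.75 ln(0.529815)
  = −0.75 × (-0.635227) = 0.476420 substitutions/site.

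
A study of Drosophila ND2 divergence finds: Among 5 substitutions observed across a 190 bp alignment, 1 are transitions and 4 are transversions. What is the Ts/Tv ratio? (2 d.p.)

R = 1/4 = 0.25.

0.25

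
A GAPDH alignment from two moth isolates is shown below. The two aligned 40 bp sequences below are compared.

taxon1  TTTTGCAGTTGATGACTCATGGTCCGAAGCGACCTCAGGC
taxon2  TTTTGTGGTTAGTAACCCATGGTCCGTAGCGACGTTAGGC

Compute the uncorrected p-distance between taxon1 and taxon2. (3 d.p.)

The sequences differ at 9 of 40 positions (sites 6, 7, 11, 12, 14, 17, 27, 34, 36).
p = 9/40 = 0.225.

0.225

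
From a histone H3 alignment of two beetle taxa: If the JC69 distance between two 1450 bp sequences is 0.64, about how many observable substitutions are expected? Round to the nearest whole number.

624

Invert JC69: p = (3/4)(1 − e^(−4d/3)) = 0.75 × (1 − e^(-0.853333)) = 0.75 × (1 − 0.425993) = 0.430505.
Expected differing sites = pL ≈ 0.430505 × 1450 = 624.23225 ≈ 624.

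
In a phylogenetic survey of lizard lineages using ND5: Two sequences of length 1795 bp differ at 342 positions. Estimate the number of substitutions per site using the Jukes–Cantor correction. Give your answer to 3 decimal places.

p = 342/1795 ≈ 0.190529.
d = −(3/4) ln(1 − 4p/3) = −0.75 ln(1 − 0.254039) = −0.75 ln(0.745961)
  = −0.75 × (-0.293082) = 0.219812 substitutions/site.

0.220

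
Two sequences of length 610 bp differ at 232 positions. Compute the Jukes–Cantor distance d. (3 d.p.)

0.531

p = 232/610 ≈ 0.380328.
d = −(3/4) ln(1 − 4p/3) = −0.75 ln(1 − 0.507104) = −0.75 ln(0.492896)
  = −0.75 × (-0.707457) = 0.530593 substitutions/site.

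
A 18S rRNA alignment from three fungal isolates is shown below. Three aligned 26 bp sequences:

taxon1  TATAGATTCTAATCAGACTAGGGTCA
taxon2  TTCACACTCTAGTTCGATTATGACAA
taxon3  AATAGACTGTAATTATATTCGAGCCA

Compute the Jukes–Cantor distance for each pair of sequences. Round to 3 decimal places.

d(taxon1,taxon2) = 0.717, d(taxon1,taxon3) = 0.464, d(taxon2,taxon3) = 0.824

taxon1–taxon2: 12/26 sites differ → p ≈ 0.461538, d = −0.75 ln(1 − 0.615384) = 0.716632 ≈ 0.717.
taxon1–taxon3: 9/26 sites differ → p ≈ 0.346154, d = −0.75 ln(1 − 0.461539) = 0.464280 ≈ 0.464.
taxon2–taxon3: 13/26 sites differ → p = 0.5, d = −0.75 ln(1 − 0.666667) = 0.823960 ≈ 0.824.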